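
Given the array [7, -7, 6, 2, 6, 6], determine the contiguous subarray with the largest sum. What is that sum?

Using Kadane's algorithm on [7, -7, 6, 2, 6, 6]:

Scanning through the array:
Position 1 (value -7): max_ending_here = 0, max_so_far = 7
Position 2 (value 6): max_ending_here = 6, max_so_far = 7
Position 3 (value 2): max_ending_here = 8, max_so_far = 8
Position 4 (value 6): max_ending_here = 14, max_so_far = 14
Position 5 (value 6): max_ending_here = 20, max_so_far = 20

Maximum subarray: [7, -7, 6, 2, 6, 6]
Maximum sum: 20

The maximum subarray is [7, -7, 6, 2, 6, 6] with sum 20. This subarray runs from index 0 to index 5.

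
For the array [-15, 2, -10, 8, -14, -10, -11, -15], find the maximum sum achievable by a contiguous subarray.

Using Kadane's algorithm on [-15, 2, -10, 8, -14, -10, -11, -15]:

Scanning through the array:
Position 1 (value 2): max_ending_here = 2, max_so_far = 2
Position 2 (value -10): max_ending_here = -8, max_so_far = 2
Position 3 (value 8): max_ending_here = 8, max_so_far = 8
Position 4 (value -14): max_ending_here = -6, max_so_far = 8
Position 5 (value -10): max_ending_here = -10, max_so_far = 8
Position 6 (value -11): max_ending_here = -11, max_so_far = 8
Position 7 (value -15): max_ending_here = -15, max_so_far = 8

Maximum subarray: [8]
Maximum sum: 8

The maximum subarray is [8] with sum 8. This subarray runs from index 3 to index 3.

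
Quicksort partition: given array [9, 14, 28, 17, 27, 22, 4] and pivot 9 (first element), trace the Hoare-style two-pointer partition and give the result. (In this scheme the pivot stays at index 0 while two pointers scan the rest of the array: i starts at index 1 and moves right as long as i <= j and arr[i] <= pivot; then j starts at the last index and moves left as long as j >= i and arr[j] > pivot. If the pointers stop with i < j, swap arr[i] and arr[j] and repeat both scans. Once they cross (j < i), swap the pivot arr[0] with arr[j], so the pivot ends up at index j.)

Hoare-style two-pointer partition with pivot = 9:

Initial array: [9, 14, 28, 17, 27, 22, 4]

Pointers start at i = 1, j = 6.
i stops at index 1 (arr[1]=14 > 9), j stops at index 6 (arr[6]=4 <= 9): swap arr[1] and arr[6], array becomes [9, 4, 28, 17, 27, 22, 14]
i ends at 2, j ends at 1: the pointers have crossed (j < i), so scanning stops.

Swap pivot arr[0] with arr[1] to place pivot at position 1: [4, 9, 28, 17, 27, 22, 14]
Pivot position: 1

After partitioning with pivot 9, the array becomes [4, 9, 28, 17, 27, 22, 14]. The pivot is placed at index 1. All elements to the left of the pivot are <= 9, and all elements to the right are > 9.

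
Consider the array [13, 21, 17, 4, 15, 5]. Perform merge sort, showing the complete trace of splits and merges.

Merge sort trace:

Split: [13, 21, 17, 4, 15, 5] -> [13, 21, 17] and [4, 15, 5]
  Split: [13, 21, 17] -> [13] and [21, 17]
    Split: [21, 17] -> [21] and [17]
    Merge: [21] + [17] -> [17, 21]
  Merge: [13] + [17, 21] -> [13, 17, 21]
  Split: [4, 15, 5] -> [4] and [15, 5]
    Split: [15, 5] -> [15] and [5]
    Merge: [15] + [5] -> [5, 15]
  Merge: [4] + [5, 15] -> [4, 5, 15]
Merge: [13, 17, 21] + [4, 5, 15] -> [4, 5, 13, 15, 17, 21]

Final sorted array: [4, 5, 13, 15, 17, 21]

The merge sort proceeds by recursively splitting the array and merging sorted halves.
After all merges, the sorted array is [4, 5, 13, 15, 17, 21].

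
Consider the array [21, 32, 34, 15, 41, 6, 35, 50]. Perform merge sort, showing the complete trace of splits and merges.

Merge sort trace:

Split: [21, 32, 34, 15, 41, 6, 35, 50] -> [21, 32, 34, 15] and [41, 6, 35, 50]
  Split: [21, 32, 34, 15] -> [21, 32] and [34, 15]
    Split: [21, 32] -> [21] and [32]
    Merge: [21] + [32] -> [21, 32]
    Split: [34, 15] -> [34] and [15]
    Merge: [34] + [15] -> [15, 34]
  Merge: [21, 32] + [15, 34] -> [15, 21, 32, 34]
  Split: [41, 6, 35, 50] -> [41, 6] and [35, 50]
    Split: [41, 6] -> [41] and [6]
    Merge: [41] + [6] -> [6, 41]
    Split: [35, 50] -> [35] and [50]
    Merge: [35] + [50] -> [35, 50]
  Merge: [6, 41] + [35, 50] -> [6, 35, 41, 50]
Merge: [15, 21, 32, 34] + [6, 35, 41, 50] -> [6, 15, 21, 32, 34, 35, 41, 50]

Final sorted array: [6, 15, 21, 32, 34, 35, 41, 50]

The merge sort proceeds by recursively splitting the array and merging sorted halves.
After all merges, the sorted array is [6, 15, 21, 32, 34, 35, 41, 50].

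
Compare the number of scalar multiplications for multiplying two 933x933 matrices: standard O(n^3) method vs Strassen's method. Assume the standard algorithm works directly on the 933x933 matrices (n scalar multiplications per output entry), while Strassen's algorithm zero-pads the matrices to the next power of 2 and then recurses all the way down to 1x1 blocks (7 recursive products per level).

Matrix multiplication for 933x933 matrices:

Strassen's algorithm requires power-of-2 dimensions. Pad 933x933 to 1024x1024 (next power of 2).

Standard algorithm: 933^3 = 812166237 multiplications
Strassen's algorithm: 7^(log2(1024)) = 7^10 = 282475249 multiplications
Savings: 812166237 - 282475249 = 529690988 multiplications

Standard: 812166237 multiplications (933^3). Strassen: 282475249 multiplications (7^10, after padding to 1024x1024). Strassen reduces 8 recursive multiplications to 7 at each level.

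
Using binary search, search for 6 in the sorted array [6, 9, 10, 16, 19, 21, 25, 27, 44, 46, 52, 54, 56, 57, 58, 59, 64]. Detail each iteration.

Binary search for 6 in [6, 9, 10, 16, 19, 21, 25, 27, 44, 46, 52, 54, 56, 57, 58, 59, 64]:

lo=0, hi=16, mid=8, arr[mid]=44 -> 44 > 6, search left half
lo=0, hi=7, mid=3, arr[mid]=16 -> 16 > 6, search left half
lo=0, hi=2, mid=1, arr[mid]=9 -> 9 > 6, search left half
lo=0, hi=0, mid=0, arr[mid]=6 -> Found target at index 0!

Binary search finds 6 at index 0 after 4 comparisons. The search repeatedly halves the search space by comparing with the middle element.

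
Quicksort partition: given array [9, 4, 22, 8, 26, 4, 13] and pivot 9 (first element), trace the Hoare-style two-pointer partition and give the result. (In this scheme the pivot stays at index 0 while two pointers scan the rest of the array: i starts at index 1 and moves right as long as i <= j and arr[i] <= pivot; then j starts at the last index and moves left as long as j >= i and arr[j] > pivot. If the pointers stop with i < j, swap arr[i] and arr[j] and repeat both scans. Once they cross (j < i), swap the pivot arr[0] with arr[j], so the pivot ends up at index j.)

Hoare-style two-pointer partition with pivot = 9:

Initial array: [9, 4, 22, 8, 26, 4, 13]

Pointers start at i = 1, j = 6.
i stops at index 2 (arr[2]=22 > 9), j stops at index 5 (arr[5]=4 <= 9): swap arr[2] and arr[5], array becomes [9, 4, 4, 8, 26, 22, 13]
i ends at 4, j ends at 3: the pointers have crossed (j < i), so scanning stops.

Swap pivot arr[0] with arr[3] to place pivot at position 3: [8, 4, 4, 9, 26, 22, 13]
Pivot position: 3

After partitioning with pivot 9, the array becomes [8, 4, 4, 9, 26, 22, 13]. The pivot is placed at index 3. All elements to the left of the pivot are <= 9, and all elements to the right are > 9.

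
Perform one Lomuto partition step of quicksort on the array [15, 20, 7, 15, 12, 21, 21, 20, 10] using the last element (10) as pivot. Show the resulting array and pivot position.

Lomuto partition with pivot = 10:

Initial array: [15, 20, 7, 15, 12, 21, 21, 20, 10]

arr[0]=15 > 10: no swap
arr[1]=20 > 10: no swap
arr[2]=7 <= 10: swap with position 0, array becomes [7, 20, 15, 15, 12, 21, 21, 20, 10]
arr[3]=15 > 10: no swap
arr[4]=12 > 10: no swap
arr[5]=21 > 10: no swap
arr[6]=21 > 10: no swap
arr[7]=20 > 10: no swap

Place pivot at position 1: [7, 10, 15, 15, 12, 21, 21, 20, 20]
Pivot position: 1

After partitioning with pivot 10, the array becomes [7, 10, 15, 15, 12, 21, 21, 20, 20]. The pivot is placed at index 1. All elements to the left of the pivot are <= 10, and all elements to the right are > 10.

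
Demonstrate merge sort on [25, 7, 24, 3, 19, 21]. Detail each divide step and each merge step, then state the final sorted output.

Merge sort trace:

Split: [25, 7, 24, 3, 19, 21] -> [25, 7, 24] and [3, 19, 21]
  Split: [25, 7, 24] -> [25] and [7, 24]
    Split: [7, 24] -> [7] and [24]
    Merge: [7] + [24] -> [7, 24]
  Merge: [25] + [7, 24] -> [7, 24, 25]
  Split: [3, 19, 21] -> [3] and [19, 21]
    Split: [19, 21] -> [19] and [21]
    Merge: [19] + [21] -> [19, 21]
  Merge: [3] + [19, 21] -> [3, 19, 21]
Merge: [7, 24, 25] + [3, 19, 21] -> [3, 7, 19, 21, 24, 25]

Final sorted array: [3, 7, 19, 21, 24, 25]

The merge sort proceeds by recursively splitting the array and merging sorted halves.
After all merges, the sorted array is [3, 7, 19, 21, 24, 25].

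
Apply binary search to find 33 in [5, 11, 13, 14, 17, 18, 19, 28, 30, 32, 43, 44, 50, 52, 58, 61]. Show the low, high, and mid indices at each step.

Binary search for 33 in [5, 11, 13, 14, 17, 18, 19, 28, 30, 32, 43, 44, 50, 52, 58, 61]:

lo=0, hi=15, mid=7, arr[mid]=28 -> 28 < 33, search right half
lo=8, hi=15, mid=11, arr[mid]=44 -> 44 > 33, search left half
lo=8, hi=10, mid=9, arr[mid]=32 -> 32 < 33, search right half
lo=10, hi=10, mid=10, arr[mid]=43 -> 43 > 33, search left half
lo=10 > hi=9, target 33 not found

Binary search determines that 33 is not in the array after 4 comparisons. The search space was exhausted without finding the target.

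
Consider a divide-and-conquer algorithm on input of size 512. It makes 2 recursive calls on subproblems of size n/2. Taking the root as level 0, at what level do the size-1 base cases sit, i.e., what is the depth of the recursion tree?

For divide and conquer with division factor 2:

Problem sizes at each level:
Level 0: 512
Level 1: 256
Level 2: 128
Level 3: 64
Level 4: 32
Level 5: 16
Level 6: 8
Level 7: 4
Level 8: 2
Level 9: 1

The root is level 0 and the size-1 base case is level 9 (the tree spans levels 0 through 9, i.e. 10 levels counting the root), so the depth is the number of divisions: log_2(512) = 9

The recursion tree depth is log_2(512) = 9. At each level, the problem size is divided by 2, so it takes 9 divisions to reduce to a base case of size 1. The algorithm makes 2 recursive calls at each level.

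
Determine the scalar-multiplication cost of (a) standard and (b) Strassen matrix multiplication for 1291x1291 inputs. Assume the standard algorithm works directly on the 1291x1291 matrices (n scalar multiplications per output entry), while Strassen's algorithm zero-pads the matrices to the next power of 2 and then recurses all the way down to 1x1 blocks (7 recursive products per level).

Matrix multiplication for 1291x1291 matrices:

Strassen's algorithm requires power-of-2 dimensions. Pad 1291x1291 to 2048x2048 (next power of 2).

Standard algorithm: 1291^3 = 2151685171 multiplications
Strassen's algorithm: 7^(log2(2048)) = 7^11 = 1977326743 multiplications
Savings: 2151685171 - 1977326743 = 174358428 multiplications

Standard: 2151685171 multiplications (1291^3). Strassen: 1977326743 multiplications (7^11, after padding to 2048x2048). Strassen reduces 8 recursive multiplications to 7 at each level.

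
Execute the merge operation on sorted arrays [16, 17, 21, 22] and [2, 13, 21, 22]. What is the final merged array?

Merging process:

Compare 16 vs 2: take 2 from right. Merged: [2]
Compare 16 vs 13: take 13 from right. Merged: [2, 13]
Compare 16 vs 21: take 16 from left. Merged: [2, 13, 16]
Compare 17 vs 21: take 17 from left. Merged: [2, 13, 16, 17]
Compare 21 vs 21: take 21 from left. Merged: [2, 13, 16, 17, 21]
Compare 22 vs 21: take 21 from right. Merged: [2, 13, 16, 17, 21, 21]
Compare 22 vs 22: take 22 from left. Merged: [2, 13, 16, 17, 21, 21, 22]
Append remaining from right: [22]. Merged: [2, 13, 16, 17, 21, 21, 22, 22]

Final merged array: [2, 13, 16, 17, 21, 21, 22, 22]
Total comparisons: 7

The merged array is [2, 13, 16, 17, 21, 21, 22, 22], requiring 7 comparisons. The merge step runs in O(n) time where n is the total number of elements.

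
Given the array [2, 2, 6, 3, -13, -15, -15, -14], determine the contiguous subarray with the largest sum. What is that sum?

Using Kadane's algorithm on [2, 2, 6, 3, -13, -15, -15, -14]:

Scanning through the array:
Position 1 (value 2): max_ending_here = 4, max_so_far = 4
Position 2 (value 6): max_ending_here = 10, max_so_far = 10
Position 3 (value 3): max_ending_here = 13, max_so_far = 13
Position 4 (value -13): max_ending_here = 0, max_so_far = 13
Position 5 (value -15): max_ending_here = -15, max_so_far = 13
Position 6 (value -15): max_ending_here = -15, max_so_far = 13
Position 7 (value -14): max_ending_here = -14, max_so_far = 13

Maximum subarray: [2, 2, 6, 3]
Maximum sum: 13

The maximum subarray is [2, 2, 6, 3] with sum 13. This subarray runs from index 0 to index 3.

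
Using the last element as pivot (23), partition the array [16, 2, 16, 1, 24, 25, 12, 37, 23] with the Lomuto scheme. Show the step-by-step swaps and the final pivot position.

Lomuto partition with pivot = 23:

Initial array: [16, 2, 16, 1, 24, 25, 12, 37, 23]

arr[0]=16 <= 23: swap with position 0, array becomes [16, 2, 16, 1, 24, 25, 12, 37, 23]
arr[1]=2 <= 23: swap with position 1, array becomes [16, 2, 16, 1, 24, 25, 12, 37, 23]
arr[2]=16 <= 23: swap with position 2, array becomes [16, 2, 16, 1, 24, 25, 12, 37, 23]
arr[3]=1 <= 23: swap with position 3, array becomes [16, 2, 16, 1, 24, 25, 12, 37, 23]
arr[4]=24 > 23: no swap
arr[5]=25 > 23: no swap
arr[6]=12 <= 23: swap with position 4, array becomes [16, 2, 16, 1, 12, 25, 24, 37, 23]
arr[7]=37 > 23: no swap

Place pivot at position 5: [16, 2, 16, 1, 12, 23, 24, 37, 25]
Pivot position: 5

After partitioning with pivot 23, the array becomes [16, 2, 16, 1, 12, 23, 24, 37, 25]. The pivot is placed at index 5. All elements to the left of the pivot are <= 23, and all elements to the right are > 23.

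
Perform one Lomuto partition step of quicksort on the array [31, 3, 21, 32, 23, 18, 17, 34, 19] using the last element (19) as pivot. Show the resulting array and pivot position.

Lomuto partition with pivot = 19:

Initial array: [31, 3, 21, 32, 23, 18, 17, 34, 19]

arr[0]=31 > 19: no swap
arr[1]=3 <= 19: swap with position 0, array becomes [3, 31, 21, 32, 23, 18, 17, 34, 19]
arr[2]=21 > 19: no swap
arr[3]=32 > 19: no swap
arr[4]=23 > 19: no swap
arr[5]=18 <= 19: swap with position 1, array becomes [3, 18, 21, 32, 23, 31, 17, 34, 19]
arr[6]=17 <= 19: swap with position 2, array becomes [3, 18, 17, 32, 23, 31, 21, 34, 19]
arr[7]=34 > 19: no swap

Place pivot at position 3: [3, 18, 17, 19, 23, 31, 21, 34, 32]
Pivot position: 3

After partitioning with pivot 19, the array becomes [3, 18, 17, 19, 23, 31, 21, 34, 32]. The pivot is placed at index 3. All elements to the left of the pivot are <= 19, and all elements to the right are > 19.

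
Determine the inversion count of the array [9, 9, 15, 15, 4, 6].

Finding inversions in [9, 9, 15, 15, 4, 6]:

(0, 4): arr[0]=9 > arr[4]=4
(0, 5): arr[0]=9 > arr[5]=6
(1, 4): arr[1]=9 > arr[4]=4
(1, 5): arr[1]=9 > arr[5]=6
(2, 4): arr[2]=15 > arr[4]=4
(2, 5): arr[2]=15 > arr[5]=6
(3, 4): arr[3]=15 > arr[4]=4
(3, 5): arr[3]=15 > arr[5]=6

Total inversions: 8

The array has 8 inversion(s): (0,4), (0,5), (1,4), (1,5), (2,4), (2,5), (3,4), (3,5). Each pair (i,j) satisfies i < j and arr[i] > arr[j].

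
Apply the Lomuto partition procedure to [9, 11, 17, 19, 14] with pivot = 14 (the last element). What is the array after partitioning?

Lomuto partition with pivot = 14:

Initial array: [9, 11, 17, 19, 14]

arr[0]=9 <= 14: swap with position 0, array becomes [9, 11, 17, 19, 14]
arr[1]=11 <= 14: swap with position 1, array becomes [9, 11, 17, 19, 14]
arr[2]=17 > 14: no swap
arr[3]=19 > 14: no swap

Place pivot at position 2: [9, 11, 14, 19, 17]
Pivot position: 2

After partitioning with pivot 14, the array becomes [9, 11, 14, 19, 17]. The pivot is placed at index 2. All elements to the left of the pivot are <= 14, and all elements to the right are > 14.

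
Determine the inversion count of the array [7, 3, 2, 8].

Finding inversions in [7, 3, 2, 8]:

(0, 1): arr[0]=7 > arr[1]=3
(0, 2): arr[0]=7 > arr[2]=2
(1, 2): arr[1]=3 > arr[2]=2

Total inversions: 3

The array has 3 inversion(s): (0,1), (0,2), (1,2). Each pair (i,j) satisfies i < j and arr[i] > arr[j].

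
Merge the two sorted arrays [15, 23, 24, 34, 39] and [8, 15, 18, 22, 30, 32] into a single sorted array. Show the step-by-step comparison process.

Merging process:

Compare 15 vs 8: take 8 from right. Merged: [8]
Compare 15 vs 15: take 15 from left. Merged: [8, 15]
Compare 23 vs 15: take 15 from right. Merged: [8, 15, 15]
Compare 23 vs 18: take 18 from right. Merged: [8, 15, 15, 18]
Compare 23 vs 22: take 22 from right. Merged: [8, 15, 15, 18, 22]
Compare 23 vs 30: take 23 from left. Merged: [8, 15, 15, 18, 22, 23]
Compare 24 vs 30: take 24 from left. Merged: [8, 15, 15, 18, 22, 23, 24]
Compare 34 vs 30: take 30 from right. Merged: [8, 15, 15, 18, 22, 23, 24, 30]
Compare 34 vs 32: take 32 from right. Merged: [8, 15, 15, 18, 22, 23, 24, 30, 32]
Append remaining from left: [34, 39]. Merged: [8, 15, 15, 18, 22, 23, 24, 30, 32, 34, 39]

Final merged array: [8, 15, 15, 18, 22, 23, 24, 30, 32, 34, 39]
Total comparisons: 9

The merged array is [8, 15, 15, 18, 22, 23, 24, 30, 32, 34, 39], requiring 9 comparisons. The merge step runs in O(n) time where n is the total number of elements.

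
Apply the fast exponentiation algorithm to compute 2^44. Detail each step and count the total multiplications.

Computing 2^44 by squaring (build up from 2^1; each line after the first costs one multiplication):

2^1 = 2
2^2 = (2^1)^2 = 2^2 = 4
2^4 = (2^2)^2 = 4^2 = 16
2^5 = 2 * 2^4 = 2 * 16 = 32
2^10 = (2^5)^2 = 32^2 = 1024
2^11 = 2 * 2^10 = 2 * 1024 = 2048
2^22 = (2^11)^2 = 2048^2 = 4194304
2^44 = (2^22)^2 = 4194304^2 = 17592186044416

Result: 17592186044416
Multiplications needed: 7 (7 lines after 2^1)

2^44 = 17592186044416. Using exponentiation by squaring, this requires 7 multiplications. The key idea: if the exponent is even, square the half-power; if odd, multiply by the base once.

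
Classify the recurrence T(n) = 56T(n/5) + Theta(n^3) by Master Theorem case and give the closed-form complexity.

Master Theorem for T(n) = 56T(n/5) + O(n^3):

a = 56, b = 5, c = 3
log_b(a) = log_5(56) = 2.5011

Case 3: c = 3 > log_5(56) = 2.5011
T(n) = O(n^3) = O(n^3)

For T(n) = 56T(n/5) + O(n^3): log_5(56) = 2.5011. This is Case 3 of the Master Theorem (c > log_b(a), work dominated by root), giving O(n^3).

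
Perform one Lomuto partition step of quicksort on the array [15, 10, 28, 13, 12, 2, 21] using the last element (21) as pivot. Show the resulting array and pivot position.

Lomuto partition with pivot = 21:

Initial array: [15, 10, 28, 13, 12, 2, 21]

arr[0]=15 <= 21: swap with position 0, array becomes [15, 10, 28, 13, 12, 2, 21]
arr[1]=10 <= 21: swap with position 1, array becomes [15, 10, 28, 13, 12, 2, 21]
arr[2]=28 > 21: no swap
arr[3]=13 <= 21: swap with position 2, array becomes [15, 10, 13, 28, 12, 2, 21]
arr[4]=12 <= 21: swap with position 3, array becomes [15, 10, 13, 12, 28, 2, 21]
arr[5]=2 <= 21: swap with position 4, array becomes [15, 10, 13, 12, 2, 28, 21]

Place pivot at position 5: [15, 10, 13, 12, 2, 21, 28]
Pivot position: 5

After partitioning with pivot 21, the array becomes [15, 10, 13, 12, 2, 21, 28]. The pivot is placed at index 5. All elements to the left of the pivot are <= 21, and all elements to the right are > 21.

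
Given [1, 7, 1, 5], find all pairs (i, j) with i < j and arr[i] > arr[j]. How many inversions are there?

Finding inversions in [1, 7, 1, 5]:

(1, 2): arr[1]=7 > arr[2]=1
(1, 3): arr[1]=7 > arr[3]=5

Total inversions: 2

The array has 2 inversion(s): (1,2), (1,3). Each pair (i,j) satisfies i < j and arr[i] > arr[j].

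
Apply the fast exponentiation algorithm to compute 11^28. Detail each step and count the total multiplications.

Computing 11^28 by squaring (build up from 11^1; each line after the first costs one multiplication):

11^1 = 11
11^2 = (11^1)^2 = 11^2 = 121
11^3 = 11 * 11^2 = 11 * 121 = 1331
11^6 = (11^3)^2 = 1331^2 = 1771561
11^7 = 11 * 11^6 = 11 * 1771561 = 19487171
11^14 = (11^7)^2 = 19487171^2 = 379749833583241
11^28 = (11^14)^2 = 379749833583241^2 = 144209936106499234037676064081

Result: 144209936106499234037676064081
Multiplications needed: 6 (6 lines after 11^1)

11^28 = 144209936106499234037676064081. Using exponentiation by squaring, this requires 6 multiplications. The key idea: if the exponent is even, square the half-power; if odd, multiply by the base once.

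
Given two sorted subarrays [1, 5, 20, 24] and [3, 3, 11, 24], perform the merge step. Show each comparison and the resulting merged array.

Merging process:

Compare 1 vs 3: take 1 from left. Merged: [1]
Compare 5 vs 3: take 3 from right. Merged: [1, 3]
Compare 5 vs 3: take 3 from right. Merged: [1, 3, 3]
Compare 5 vs 11: take 5 from left. Merged: [1, 3, 3, 5]
Compare 20 vs 11: take 11 from right. Merged: [1, 3, 3, 5, 11]
Compare 20 vs 24: take 20 from left. Merged: [1, 3, 3, 5, 11, 20]
Compare 24 vs 24: take 24 from left. Merged: [1, 3, 3, 5, 11, 20, 24]
Append remaining from right: [24]. Merged: [1, 3, 3, 5, 11, 20, 24, 24]

Final merged array: [1, 3, 3, 5, 11, 20, 24, 24]
Total comparisons: 7

The merged array is [1, 3, 3, 5, 11, 20, 24, 24], requiring 7 comparisons. The merge step runs in O(n) time where n is the total number of elements.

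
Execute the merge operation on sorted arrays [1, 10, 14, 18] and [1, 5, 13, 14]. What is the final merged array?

Merging process:

Compare 1 vs 1: take 1 from left. Merged: [1]
Compare 10 vs 1: take 1 from right. Merged: [1, 1]
Compare 10 vs 5: take 5 from right. Merged: [1, 1, 5]
Compare 10 vs 13: take 10 from left. Merged: [1, 1, 5, 10]
Compare 14 vs 13: take 13 from right. Merged: [1, 1, 5, 10, 13]
Compare 14 vs 14: take 14 from left. Merged: [1, 1, 5, 10, 13, 14]
Compare 18 vs 14: take 14 from right. Merged: [1, 1, 5, 10, 13, 14, 14]
Append remaining from left: [18]. Merged: [1, 1, 5, 10, 13, 14, 14, 18]

Final merged array: [1, 1, 5, 10, 13, 14, 14, 18]
Total comparisons: 7

The merged array is [1, 1, 5, 10, 13, 14, 14, 18], requiring 7 comparisons. The merge step runs in O(n) time where n is the total number of elements.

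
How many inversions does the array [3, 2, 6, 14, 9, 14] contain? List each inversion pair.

Finding inversions in [3, 2, 6, 14, 9, 14]:

(0, 1): arr[0]=3 > arr[1]=2
(3, 4): arr[3]=14 > arr[4]=9

Total inversions: 2

The array has 2 inversion(s): (0,1), (3,4). Each pair (i,j) satisfies i < j and arr[i] > arr[j].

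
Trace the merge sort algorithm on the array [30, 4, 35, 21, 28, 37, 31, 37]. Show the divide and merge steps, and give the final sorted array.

Merge sort trace:

Split: [30, 4, 35, 21, 28, 37, 31, 37] -> [30, 4, 35, 21] and [28, 37, 31, 37]
  Split: [30, 4, 35, 21] -> [30, 4] and [35, 21]
    Split: [30, 4] -> [30] and [4]
    Merge: [30] + [4] -> [4, 30]
    Split: [35, 21] -> [35] and [21]
    Merge: [35] + [21] -> [21, 35]
  Merge: [4, 30] + [21, 35] -> [4, 21, 30, 35]
  Split: [28, 37, 31, 37] -> [28, 37] and [31, 37]
    Split: [28, 37] -> [28] and [37]
    Merge: [28] + [37] -> [28, 37]
    Split: [31, 37] -> [31] and [37]
    Merge: [31] + [37] -> [31, 37]
  Merge: [28, 37] + [31, 37] -> [28, 31, 37, 37]
Merge: [4, 21, 30, 35] + [28, 31, 37, 37] -> [4, 21, 28, 30, 31, 35, 37, 37]

Final sorted array: [4, 21, 28, 30, 31, 35, 37, 37]

The merge sort proceeds by recursively splitting the array and merging sorted halves.
After all merges, the sorted array is [4, 21, 28, 30, 31, 35, 37, 37].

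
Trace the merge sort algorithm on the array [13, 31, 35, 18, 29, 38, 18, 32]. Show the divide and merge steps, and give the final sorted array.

Merge sort trace:

Split: [13, 31, 35, 18, 29, 38, 18, 32] -> [13, 31, 35, 18] and [29, 38, 18, 32]
  Split: [13, 31, 35, 18] -> [13, 31] and [35, 18]
    Split: [13, 31] -> [13] and [31]
    Merge: [13] + [31] -> [13, 31]
    Split: [35, 18] -> [35] and [18]
    Merge: [35] + [18] -> [18, 35]
  Merge: [13, 31] + [18, 35] -> [13, 18, 31, 35]
  Split: [29, 38, 18, 32] -> [29, 38] and [18, 32]
    Split: [29, 38] -> [29] and [38]
    Merge: [29] + [38] -> [29, 38]
    Split: [18, 32] -> [18] and [32]
    Merge: [18] + [32] -> [18, 32]
  Merge: [29, 38] + [18, 32] -> [18, 29, 32, 38]
Merge: [13, 18, 31, 35] + [18, 29, 32, 38] -> [13, 18, 18, 29, 31, 32, 35, 38]

Final sorted array: [13, 18, 18, 29, 31, 32, 35, 38]

The merge sort proceeds by recursively splitting the array and merging sorted halves.
After all merges, the sorted array is [13, 18, 18, 29, 31, 32, 35, 38].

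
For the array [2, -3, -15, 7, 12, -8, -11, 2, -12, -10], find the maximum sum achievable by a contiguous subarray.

Using Kadane's algorithm on [2, -3, -15, 7, 12, -8, -11, 2, -12, -10]:

Scanning through the array:
Position 1 (value -3): max_ending_here = -1, max_so_far = 2
Position 2 (value -15): max_ending_here = -15, max_so_far = 2
Position 3 (value 7): max_ending_here = 7, max_so_far = 7
Position 4 (value 12): max_ending_here = 19, max_so_far = 19
Position 5 (value -8): max_ending_here = 11, max_so_far = 19
Position 6 (value -11): max_ending_here = 0, max_so_far = 19
Position 7 (value 2): max_ending_here = 2, max_so_far = 19
Position 8 (value -12): max_ending_here = -10, max_so_far = 19
Position 9 (value -10): max_ending_here = -10, max_so_far = 19

Maximum subarray: [7, 12]
Maximum sum: 19

The maximum subarray is [7, 12] with sum 19. This subarray runs from index 3 to index 4.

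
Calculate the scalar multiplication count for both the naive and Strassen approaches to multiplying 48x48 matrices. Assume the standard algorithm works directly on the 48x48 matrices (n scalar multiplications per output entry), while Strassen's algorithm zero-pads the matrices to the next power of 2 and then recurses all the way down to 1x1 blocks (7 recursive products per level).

Matrix multiplication for 48x48 matrices:

Strassen's algorithm requires power-of-2 dimensions. Pad 48x48 to 64x64 (next power of 2).

Standard algorithm: 48^3 = 110592 multiplications
Strassen's algorithm: 7^(log2(64)) = 7^6 = 117649 multiplications
Difference: 110592 - 117649 = -7057 (Strassen uses MORE here due to padding overhead — for small or just-over-power-of-2 n, padding can outweigh the per-level savings)

Standard: 110592 multiplications (48^3). Strassen: 117649 multiplications (7^6, after padding to 64x64). Strassen reduces 8 recursive multiplications to 7 at each level.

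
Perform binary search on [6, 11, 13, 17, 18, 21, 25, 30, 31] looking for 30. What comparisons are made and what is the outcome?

Binary search for 30 in [6, 11, 13, 17, 18, 21, 25, 30, 31]:

lo=0, hi=8, mid=4, arr[mid]=18 -> 18 < 30, search right half
lo=5, hi=8, mid=6, arr[mid]=25 -> 25 < 30, search right half
lo=7, hi=8, mid=7, arr[mid]=30 -> Found target at index 7!

Binary search finds 30 at index 7 after 3 comparisons. The search repeatedly halves the search space by comparing with the middle element.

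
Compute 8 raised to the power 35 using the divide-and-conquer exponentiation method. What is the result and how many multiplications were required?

Computing 8^35 by squaring (build up from 8^1; each line after the first costs one multiplication):

8^1 = 8
8^2 = (8^1)^2 = 8^2 = 64
8^4 = (8^2)^2 = 64^2 = 4096
8^8 = (8^4)^2 = 4096^2 = 16777216
8^16 = (8^8)^2 = 16777216^2 = 281474976710656
8^17 = 8 * 8^16 = 8 * 281474976710656 = 2251799813685248
8^34 = (8^17)^2 = 2251799813685248^2 = 5070602400912917605986812821504
8^35 = 8 * 8^34 = 8 * 5070602400912917605986812821504 = 40564819207303340847894502572032

Result: 40564819207303340847894502572032
Multiplications needed: 7 (7 lines after 8^1)

8^35 = 40564819207303340847894502572032. Using exponentiation by squaring, this requires 7 multiplications. The key idea: if the exponent is even, square the half-power; if odd, multiply by the base once.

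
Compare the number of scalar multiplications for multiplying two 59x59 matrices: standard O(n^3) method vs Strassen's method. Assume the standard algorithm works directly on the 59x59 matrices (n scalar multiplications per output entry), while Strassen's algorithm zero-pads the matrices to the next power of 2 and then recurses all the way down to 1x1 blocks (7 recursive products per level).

Matrix multiplication for 59x59 matrices:

Strassen's algorithm requires power-of-2 dimensions. Pad 59x59 to 64x64 (next power of 2).

Standard algorithm: 59^3 = 205379 multiplications
Strassen's algorithm: 7^(log2(64)) = 7^6 = 117649 multiplications
Savings: 205379 - 117649 = 87730 multiplications

Standard: 205379 multiplications (59^3). Strassen: 117649 multiplications (7^6, after padding to 64x64). Strassen reduces 8 recursive multiplications to 7 at each level.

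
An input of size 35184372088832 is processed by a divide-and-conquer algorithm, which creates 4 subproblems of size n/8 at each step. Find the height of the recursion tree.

For divide and conquer with division factor 8:

Problem sizes at each level:
Level 0: 35184372088832
Level 1: 4398046511104
Level 2: 549755813888
Level 3: 68719476736
Level 4: 8589934592
Level 5: 1073741824
Level 6: 134217728
Level 7: 16777216
Level 8: 2097152
Level 9: 262144
Level 10: 32768
Level 11: 4096
Level 12: 512
Level 13: 64
Level 14: 8
Level 15: 1

The root is level 0 and the size-1 base case is level 15 (the tree spans levels 0 through 15, i.e. 16 levels counting the root), so the depth is the number of divisions: log_8(35184372088832) = 15

The recursion tree depth is log_8(35184372088832) = 15. At each level, the problem size is divided by 8, so it takes 15 divisions to reduce to a base case of size 1. The algorithm makes 4 recursive calls at each level.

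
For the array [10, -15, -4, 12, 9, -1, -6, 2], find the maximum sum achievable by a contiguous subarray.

Using Kadane's algorithm on [10, -15, -4, 12, 9, -1, -6, 2]:

Scanning through the array:
Position 1 (value -15): max_ending_here = -5, max_so_far = 10
Position 2 (value -4): max_ending_here = -4, max_so_far = 10
Position 3 (value 12): max_ending_here = 12, max_so_far = 12
Position 4 (value 9): max_ending_here = 21, max_so_far = 21
Position 5 (value -1): max_ending_here = 20, max_so_far = 21
Position 6 (value -6): max_ending_here = 14, max_so_far = 21
Position 7 (value 2): max_ending_here = 16, max_so_far = 21

Maximum subarray: [12, 9]
Maximum sum: 21

The maximum subarray is [12, 9] with sum 21. This subarray runs from index 3 to index 4.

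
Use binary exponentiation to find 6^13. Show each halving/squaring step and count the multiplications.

Computing 6^13 by squaring (build up from 6^1; each line after the first costs one multiplication):

6^1 = 6
6^2 = (6^1)^2 = 6^2 = 36
6^3 = 6 * 6^2 = 6 * 36 = 216
6^6 = (6^3)^2 = 216^2 = 46656
6^12 = (6^6)^2 = 46656^2 = 2176782336
6^13 = 6 * 6^12 = 6 * 2176782336 = 13060694016

Result: 13060694016
Multiplications needed: 5 (5 lines after 6^1)

6^13 = 13060694016. Using exponentiation by squaring, this requires 5 multiplications. The key idea: if the exponent is even, square the half-power; if odd, multiply by the base once.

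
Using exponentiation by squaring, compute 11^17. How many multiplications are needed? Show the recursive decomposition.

Computing 11^17 by squaring (build up from 11^1; each line after the first costs one multiplication):

11^1 = 11
11^2 = (11^1)^2 = 11^2 = 121
11^4 = (11^2)^2 = 121^2 = 14641
11^8 = (11^4)^2 = 14641^2 = 214358881
11^16 = (11^8)^2 = 214358881^2 = 45949729863572161
11^17 = 11 * 11^16 = 11 * 45949729863572161 = 505447028499293771

Result: 505447028499293771
Multiplications needed: 5 (5 lines after 11^1)

11^17 = 505447028499293771. Using exponentiation by squaring, this requires 5 multiplications. The key idea: if the exponent is even, square the half-power; if odd, multiply by the base once.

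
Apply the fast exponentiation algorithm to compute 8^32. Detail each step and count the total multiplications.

Computing 8^32 by squaring (build up from 8^1; each line after the first costs one multiplication):

8^1 = 8
8^2 = (8^1)^2 = 8^2 = 64
8^4 = (8^2)^2 = 64^2 = 4096
8^8 = (8^4)^2 = 4096^2 = 16777216
8^16 = (8^8)^2 = 16777216^2 = 281474976710656
8^32 = (8^16)^2 = 281474976710656^2 = 79228162514264337593543950336

Result: 79228162514264337593543950336
Multiplications needed: 5 (5 lines after 8^1)

8^32 = 79228162514264337593543950336. Using exponentiation by squaring, this requires 5 multiplications. The key idea: if the exponent is even, square the half-power; if odd, multiply by the base once.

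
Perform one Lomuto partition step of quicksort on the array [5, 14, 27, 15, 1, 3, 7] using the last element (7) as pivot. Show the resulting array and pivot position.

Lomuto partition with pivot = 7:

Initial array: [5, 14, 27, 15, 1, 3, 7]

arr[0]=5 <= 7: swap with position 0, array becomes [5, 14, 27, 15, 1, 3, 7]
arr[1]=14 > 7: no swap
arr[2]=27 > 7: no swap
arr[3]=15 > 7: no swap
arr[4]=1 <= 7: swap with position 1, array becomes [5, 1, 27, 15, 14, 3, 7]
arr[5]=3 <= 7: swap with position 2, array becomes [5, 1, 3, 15, 14, 27, 7]

Place pivot at position 3: [5, 1, 3, 7, 14, 27, 15]
Pivot position: 3

After partitioning with pivot 7, the array becomes [5, 1, 3, 7, 14, 27, 15]. The pivot is placed at index 3. All elements to the left of the pivot are <= 7, and all elements to the right are > 7.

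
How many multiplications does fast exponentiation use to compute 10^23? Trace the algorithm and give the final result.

Computing 10^23 by squaring (build up from 10^1; each line after the first costs one multiplication):

10^1 = 10
10^2 = (10^1)^2 = 10^2 = 100
10^4 = (10^2)^2 = 100^2 = 10000
10^5 = 10 * 10^4 = 10 * 10000 = 100000
10^10 = (10^5)^2 = 100000^2 = 10000000000
10^11 = 10 * 10^10 = 10 * 10000000000 = 100000000000
10^22 = (10^11)^2 = 100000000000^2 = 10000000000000000000000
10^23 = 10 * 10^22 = 10 * 10000000000000000000000 = 100000000000000000000000

Result: 100000000000000000000000
Multiplications needed: 7 (7 lines after 10^1)

10^23 = 100000000000000000000000. Using exponentiation by squaring, this requires 7 multiplications. The key idea: if the exponent is even, square the half-power; if odd, multiply by the base once.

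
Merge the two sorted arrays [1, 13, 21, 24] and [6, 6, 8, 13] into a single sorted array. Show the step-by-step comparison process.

Merging process:

Compare 1 vs 6: take 1 from left. Merged: [1]
Compare 13 vs 6: take 6 from right. Merged: [1, 6]
Compare 13 vs 6: take 6 from right. Merged: [1, 6, 6]
Compare 13 vs 8: take 8 from right. Merged: [1, 6, 6, 8]
Compare 13 vs 13: take 13 from left. Merged: [1, 6, 6, 8, 13]
Compare 21 vs 13: take 13 from right. Merged: [1, 6, 6, 8, 13, 13]
Append remaining from left: [21, 24]. Merged: [1, 6, 6, 8, 13, 13, 21, 24]

Final merged array: [1, 6, 6, 8, 13, 13, 21, 24]
Total comparisons: 6

The merged array is [1, 6, 6, 8, 13, 13, 21, 24], requiring 6 comparisons. The merge step runs in O(n) time where n is the total number of elements.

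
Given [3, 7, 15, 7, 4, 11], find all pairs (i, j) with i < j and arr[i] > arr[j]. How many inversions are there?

Finding inversions in [3, 7, 15, 7, 4, 11]:

(1, 4): arr[1]=7 > arr[4]=4
(2, 3): arr[2]=15 > arr[3]=7
(2, 4): arr[2]=15 > arr[4]=4
(2, 5): arr[2]=15 > arr[5]=11
(3, 4): arr[3]=7 > arr[4]=4

Total inversions: 5

The array has 5 inversion(s): (1,4), (2,3), (2,4), (2,5), (3,4). Each pair (i,j) satisfies i < j and arr[i] > arr[j].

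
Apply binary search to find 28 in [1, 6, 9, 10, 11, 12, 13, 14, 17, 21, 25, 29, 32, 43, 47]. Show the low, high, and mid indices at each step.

Binary search for 28 in [1, 6, 9, 10, 11, 12, 13, 14, 17, 21, 25, 29, 32, 43, 47]:

lo=0, hi=14, mid=7, arr[mid]=14 -> 14 < 28, search right half
lo=8, hi=14, mid=11, arr[mid]=29 -> 29 > 28, search left half
lo=8, hi=10, mid=9, arr[mid]=21 -> 21 < 28, search right half
lo=10, hi=10, mid=10, arr[mid]=25 -> 25 < 28, search right half
lo=11 > hi=10, target 28 not found

Binary search determines that 28 is not in the array after 4 comparisons. The search space was exhausted without finding the target.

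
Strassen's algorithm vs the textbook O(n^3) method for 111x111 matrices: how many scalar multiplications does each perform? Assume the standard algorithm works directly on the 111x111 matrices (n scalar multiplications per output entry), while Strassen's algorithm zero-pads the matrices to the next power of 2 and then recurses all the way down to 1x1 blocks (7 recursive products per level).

Matrix multiplication for 111x111 matrices:

Strassen's algorithm requires power-of-2 dimensions. Pad 111x111 to 128x128 (next power of 2).

Standard algorithm: 111^3 = 1367631 multiplications
Strassen's algorithm: 7^(log2(128)) = 7^7 = 823543 multiplications
Savings: 1367631 - 823543 = 544088 multiplications

Standard: 1367631 multiplications (111^3). Strassen: 823543 multiplications (7^7, after padding to 128x128). Strassen reduces 8 recursive multiplications to 7 at each level.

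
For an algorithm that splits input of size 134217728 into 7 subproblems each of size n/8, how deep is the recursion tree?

For divide and conquer with division factor 8:

Problem sizes at each level:
Level 0: 134217728
Level 1: 16777216
Level 2: 2097152
Level 3: 262144
Level 4: 32768
Level 5: 4096
Level 6: 512
Level 7: 64
Level 8: 8
Level 9: 1

The root is level 0 and the size-1 base case is level 9 (the tree spans levels 0 through 9, i.e. 10 levels counting the root), so the depth is the number of divisions: log_8(134217728) = 9

The recursion tree depth is log_8(134217728) = 9. At each level, the problem size is divided by 8, so it takes 9 divisions to reduce to a base case of size 1. The algorithm makes 7 recursive calls at each level.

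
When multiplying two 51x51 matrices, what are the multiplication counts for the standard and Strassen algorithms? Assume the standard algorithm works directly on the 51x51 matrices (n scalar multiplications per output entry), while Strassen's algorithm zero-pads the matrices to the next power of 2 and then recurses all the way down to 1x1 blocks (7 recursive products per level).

Matrix multiplication for 51x51 matrices:

Strassen's algorithm requires power-of-2 dimensions. Pad 51x51 to 64x64 (next power of 2).

Standard algorithm: 51^3 = 132651 multiplications
Strassen's algorithm: 7^(log2(64)) = 7^6 = 117649 multiplications
Savings: 132651 - 117649 = 15002 multiplications

Standard: 132651 multiplications (51^3). Strassen: 117649 multiplications (7^6, after padding to 64x64). Strassen reduces 8 recursive multiplications to 7 at each level.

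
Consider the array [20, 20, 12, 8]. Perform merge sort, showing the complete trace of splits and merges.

Merge sort trace:

Split: [20, 20, 12, 8] -> [20, 20] and [12, 8]
  Split: [20, 20] -> [20] and [20]
  Merge: [20] + [20] -> [20, 20]
  Split: [12, 8] -> [12] and [8]
  Merge: [12] + [8] -> [8, 12]
Merge: [20, 20] + [8, 12] -> [8, 12, 20, 20]

Final sorted array: [8, 12, 20, 20]

The merge sort proceeds by recursively splitting the array and merging sorted halves.
After all merges, the sorted array is [8, 12, 20, 20].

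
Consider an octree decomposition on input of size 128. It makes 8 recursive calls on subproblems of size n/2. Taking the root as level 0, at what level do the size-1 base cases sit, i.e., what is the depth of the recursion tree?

For divide and conquer with division factor 2:

Problem sizes at each level:
Level 0: 128
Level 1: 64
Level 2: 32
Level 3: 16
Level 4: 8
Level 5: 4
Level 6: 2
Level 7: 1

The root is level 0 and the size-1 base case is level 7 (the tree spans levels 0 through 7, i.e. 8 levels counting the root), so the depth is the number of divisions: log_2(128) = 7

The recursion tree depth is log_2(128) = 7. At each level, the problem size is divided by 2, so it takes 7 divisions to reduce to a base case of size 1. The algorithm makes 8 recursive calls at each level.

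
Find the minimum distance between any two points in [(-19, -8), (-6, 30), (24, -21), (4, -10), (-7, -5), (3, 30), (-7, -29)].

Computing all pairwise distances among 7 points:

d((-19, -8), (-6, 30)) = 40.1622
d((-19, -8), (24, -21)) = 44.9222
d((-19, -8), (4, -10)) = 23.0868
d((-19, -8), (-7, -5)) = 12.3693
d((-19, -8), (3, 30)) = 43.909
d((-19, -8), (-7, -29)) = 24.1868
d((-6, 30), (24, -21)) = 59.1692
d((-6, 30), (4, -10)) = 41.2311
d((-6, 30), (-7, -5)) = 35.0143
d((-6, 30), (3, 30)) = 9.0 <-- minimum
d((-6, 30), (-7, -29)) = 59.0085
d((24, -21), (4, -10)) = 22.8254
d((24, -21), (-7, -5)) = 34.8855
d((24, -21), (3, 30)) = 55.1543
d((24, -21), (-7, -29)) = 32.0156
d((4, -10), (-7, -5)) = 12.083
d((4, -10), (3, 30)) = 40.0125
d((4, -10), (-7, -29)) = 21.9545
d((-7, -5), (3, 30)) = 36.4005
d((-7, -5), (-7, -29)) = 24.0
d((3, 30), (-7, -29)) = 59.8415

Closest pair: (-6, 30) and (3, 30) with distance 9.0

The closest pair is (-6, 30) and (3, 30) with Euclidean distance 9.0. For 7 points, brute-force pairwise comparison is shown above. For large n, the divide-and-conquer algorithm (sort by x, recurse on halves, check the dividing strip) achieves O(n log n).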